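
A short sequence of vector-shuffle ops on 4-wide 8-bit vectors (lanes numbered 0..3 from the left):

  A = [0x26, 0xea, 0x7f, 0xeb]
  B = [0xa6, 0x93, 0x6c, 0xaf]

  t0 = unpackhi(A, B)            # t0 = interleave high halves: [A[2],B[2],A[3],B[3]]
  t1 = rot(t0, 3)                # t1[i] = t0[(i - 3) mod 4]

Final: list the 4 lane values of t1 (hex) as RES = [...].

t0 = [0x7f, 0x6c, 0xeb, 0xaf]
t1 = [0x6c, 0xeb, 0xaf, 0x7f]

RES = [0x6c, 0xeb, 0xaf, 0x7f]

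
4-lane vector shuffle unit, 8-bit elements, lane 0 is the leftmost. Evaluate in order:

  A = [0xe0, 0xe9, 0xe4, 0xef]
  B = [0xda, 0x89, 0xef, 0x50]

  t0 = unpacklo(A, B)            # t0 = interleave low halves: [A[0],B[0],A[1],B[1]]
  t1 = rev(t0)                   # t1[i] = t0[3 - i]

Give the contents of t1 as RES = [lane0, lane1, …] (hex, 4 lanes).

RES = [ 0x89  0xe9  0xda  0xe0 ]

t0 = [0xe0, 0xda, 0xe9, 0x89]
t1 = [0x89, 0xe9, 0xda, 0xe0]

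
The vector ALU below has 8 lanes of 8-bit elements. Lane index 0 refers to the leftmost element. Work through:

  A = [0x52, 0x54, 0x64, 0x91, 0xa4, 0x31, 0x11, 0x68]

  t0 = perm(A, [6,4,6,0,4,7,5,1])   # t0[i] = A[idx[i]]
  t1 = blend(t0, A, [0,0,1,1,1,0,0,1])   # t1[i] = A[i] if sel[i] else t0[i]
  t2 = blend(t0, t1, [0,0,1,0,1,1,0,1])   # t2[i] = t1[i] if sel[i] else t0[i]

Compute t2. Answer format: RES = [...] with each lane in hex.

  t0: 11 a4 11 52 a4 68 31 54
  t1: 11 a4 64 91 a4 68 31 68
  t2: 11 a4 64 52 a4 68 31 68

RES = [ 0x11  0xa4  0x64  0x52  0xa4  0x68  0x31  0x68 ]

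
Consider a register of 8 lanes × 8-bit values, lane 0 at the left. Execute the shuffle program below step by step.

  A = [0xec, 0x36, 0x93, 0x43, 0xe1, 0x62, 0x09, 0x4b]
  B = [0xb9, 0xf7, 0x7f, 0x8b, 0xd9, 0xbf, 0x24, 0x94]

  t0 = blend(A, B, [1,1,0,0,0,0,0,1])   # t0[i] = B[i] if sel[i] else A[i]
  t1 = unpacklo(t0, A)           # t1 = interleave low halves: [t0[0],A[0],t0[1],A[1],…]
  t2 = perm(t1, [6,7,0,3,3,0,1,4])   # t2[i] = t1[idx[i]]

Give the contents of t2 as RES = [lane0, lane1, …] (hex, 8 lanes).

RES = [ 0x43  0x43  0xb9  0x36  0x36  0xb9  0xec  0x93 ]

→ t0 |b9|f7|93|43|e1|62|09|94|
→ t1 |b9|ec|f7|36|93|93|43|43|
→ t2 |43|43|b9|36|36|b9|ec|93|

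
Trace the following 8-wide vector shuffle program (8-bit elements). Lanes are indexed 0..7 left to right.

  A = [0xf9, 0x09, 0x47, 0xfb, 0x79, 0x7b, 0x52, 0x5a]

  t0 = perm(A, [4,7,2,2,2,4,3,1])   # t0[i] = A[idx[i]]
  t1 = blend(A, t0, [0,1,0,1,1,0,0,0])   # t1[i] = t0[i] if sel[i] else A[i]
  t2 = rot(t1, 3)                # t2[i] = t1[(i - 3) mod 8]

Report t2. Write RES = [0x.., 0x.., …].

RES = [ 0x7b  0x52  0x5a  0xf9  0x5a  0x47  0x47  0x47 ]

t0 = [0x79, 0x5a, 0x47, 0x47, 0x47, 0x79, 0xfb, 0x09]
t1 = [0xf9, 0x5a, 0x47, 0x47, 0x47, 0x7b, 0x52, 0x5a]
t2 = [0x7b, 0x52, 0x5a, 0xf9, 0x5a, 0x47, 0x47, 0x47]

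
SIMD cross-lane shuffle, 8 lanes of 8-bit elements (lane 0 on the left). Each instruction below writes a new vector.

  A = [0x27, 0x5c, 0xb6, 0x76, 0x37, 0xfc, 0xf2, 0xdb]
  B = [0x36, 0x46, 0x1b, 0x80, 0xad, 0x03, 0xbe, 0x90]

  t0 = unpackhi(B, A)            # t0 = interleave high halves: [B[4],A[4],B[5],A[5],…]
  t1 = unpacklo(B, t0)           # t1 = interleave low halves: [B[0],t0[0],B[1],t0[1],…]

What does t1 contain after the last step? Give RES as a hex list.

→ t0 |ad|37|03|fc|be|f2|90|db|
→ t1 |36|ad|46|37|1b|03|80|fc|

RES = [ 0x36  0xad  0x46  0x37  0x1b  0x03  0x80  0xfc ]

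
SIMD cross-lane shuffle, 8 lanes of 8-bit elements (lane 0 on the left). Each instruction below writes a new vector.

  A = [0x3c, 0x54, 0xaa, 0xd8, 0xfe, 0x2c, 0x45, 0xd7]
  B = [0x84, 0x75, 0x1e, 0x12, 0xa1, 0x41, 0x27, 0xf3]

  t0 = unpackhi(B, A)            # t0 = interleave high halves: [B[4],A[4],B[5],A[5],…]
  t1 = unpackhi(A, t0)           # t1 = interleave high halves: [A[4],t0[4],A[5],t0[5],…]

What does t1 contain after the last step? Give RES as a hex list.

→ t0 |a1|fe|41|2c|27|45|f3|d7|
→ t1 |fe|27|2c|45|45|f3|d7|d7|

RES = [0xfe, 0x27, 0x2c, 0x45, 0x45, 0xf3, 0xd7, 0xd7]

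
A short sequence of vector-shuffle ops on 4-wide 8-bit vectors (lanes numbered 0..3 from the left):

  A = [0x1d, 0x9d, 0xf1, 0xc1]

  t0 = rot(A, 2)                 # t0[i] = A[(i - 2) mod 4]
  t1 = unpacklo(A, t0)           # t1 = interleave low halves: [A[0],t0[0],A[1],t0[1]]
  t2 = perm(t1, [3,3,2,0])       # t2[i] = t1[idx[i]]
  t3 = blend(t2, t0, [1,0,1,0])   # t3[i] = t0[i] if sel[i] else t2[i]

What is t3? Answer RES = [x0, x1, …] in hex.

RES = [0xf1, 0xc1, 0x1d, 0x1d]

→ t0 |f1|c1|1d|9d|
→ t1 |1d|f1|9d|c1|
→ t2 |c1|c1|9d|1d|
→ t3 |f1|c1|1d|1d|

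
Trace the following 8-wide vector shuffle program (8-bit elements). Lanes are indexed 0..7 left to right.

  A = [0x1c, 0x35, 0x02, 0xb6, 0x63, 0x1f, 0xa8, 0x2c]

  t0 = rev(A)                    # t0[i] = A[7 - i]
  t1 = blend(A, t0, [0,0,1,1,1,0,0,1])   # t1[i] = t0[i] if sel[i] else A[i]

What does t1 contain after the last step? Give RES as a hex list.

RES = [0x1c, 0x35, 0x1f, 0x63, 0xb6, 0x1f, 0xa8, 0x1c]

t0 = [0x2c, 0xa8, 0x1f, 0x63, 0xb6, 0x02, 0x35, 0x1c]
t1 = [0x1c, 0x35, 0x1f, 0x63, 0xb6, 0x1f, 0xa8, 0x1c]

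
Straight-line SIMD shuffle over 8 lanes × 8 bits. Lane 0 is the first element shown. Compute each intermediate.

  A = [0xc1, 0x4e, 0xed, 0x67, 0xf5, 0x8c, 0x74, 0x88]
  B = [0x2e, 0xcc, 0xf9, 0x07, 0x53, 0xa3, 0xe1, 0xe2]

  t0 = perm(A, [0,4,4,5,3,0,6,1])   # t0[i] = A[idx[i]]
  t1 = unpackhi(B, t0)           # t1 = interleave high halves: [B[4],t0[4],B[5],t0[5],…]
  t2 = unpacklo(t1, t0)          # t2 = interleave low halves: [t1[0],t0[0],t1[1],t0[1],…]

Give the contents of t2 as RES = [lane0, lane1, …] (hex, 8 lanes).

RES = [0x53, 0xc1, 0x67, 0xf5, 0xa3, 0xf5, 0xc1, 0x8c]

  t0: c1 f5 f5 8c 67 c1 74 4e
  t1: 53 67 a3 c1 e1 74 e2 4e
  t2: 53 c1 67 f5 a3 f5 c1 8c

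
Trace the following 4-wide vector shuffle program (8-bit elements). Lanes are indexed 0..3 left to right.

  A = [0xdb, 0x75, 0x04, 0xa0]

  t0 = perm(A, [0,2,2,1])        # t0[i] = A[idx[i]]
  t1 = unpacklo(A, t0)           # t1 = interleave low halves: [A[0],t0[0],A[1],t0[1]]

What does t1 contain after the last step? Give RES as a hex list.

RES = [0xdb, 0xdb, 0x75, 0x04]

t0 = [0xdb, 0x04, 0x04, 0x75]
t1 = [0xdb, 0xdb, 0x75, 0x04]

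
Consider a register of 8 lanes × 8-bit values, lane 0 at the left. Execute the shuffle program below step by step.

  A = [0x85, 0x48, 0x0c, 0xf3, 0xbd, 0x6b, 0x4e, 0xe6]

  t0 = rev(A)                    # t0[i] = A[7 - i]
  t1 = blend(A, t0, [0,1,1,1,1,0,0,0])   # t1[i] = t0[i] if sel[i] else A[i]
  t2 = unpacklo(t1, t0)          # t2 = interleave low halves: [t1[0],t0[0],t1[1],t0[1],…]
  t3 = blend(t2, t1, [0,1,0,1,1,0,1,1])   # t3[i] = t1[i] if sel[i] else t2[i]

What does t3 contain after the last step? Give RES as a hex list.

RES = [ 0x85  0x4e  0x4e  0xbd  0xf3  0x6b  0x4e  0xe6 ]

t0 = [0xe6, 0x4e, 0x6b, 0xbd, 0xf3, 0x0c, 0x48, 0x85]
t1 = [0x85, 0x4e, 0x6b, 0xbd, 0xf3, 0x6b, 0x4e, 0xe6]
t2 = [0x85, 0xe6, 0x4e, 0x4e, 0x6b, 0x6b, 0xbd, 0xbd]
t3 = [0x85, 0x4e, 0x4e, 0xbd, 0xf3, 0x6b, 0x4e, 0xe6]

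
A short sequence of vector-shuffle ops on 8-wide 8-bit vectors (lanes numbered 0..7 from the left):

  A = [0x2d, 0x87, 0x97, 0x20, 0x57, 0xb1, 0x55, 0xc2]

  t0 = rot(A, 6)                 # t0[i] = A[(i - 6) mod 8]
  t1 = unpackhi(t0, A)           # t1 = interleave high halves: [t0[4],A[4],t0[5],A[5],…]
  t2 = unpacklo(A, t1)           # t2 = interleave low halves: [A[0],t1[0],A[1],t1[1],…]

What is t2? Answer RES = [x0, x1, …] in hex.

RES = [0x2d, 0x55, 0x87, 0x57, 0x97, 0xc2, 0x20, 0xb1]

t0 = [0x97, 0x20, 0x57, 0xb1, 0x55, 0xc2, 0x2d, 0x87]
t1 = [0x55, 0x57, 0xc2, 0xb1, 0x2d, 0x55, 0x87, 0xc2]
t2 = [0x2d, 0x55, 0x87, 0x57, 0x97, 0xc2, 0x20, 0xb1]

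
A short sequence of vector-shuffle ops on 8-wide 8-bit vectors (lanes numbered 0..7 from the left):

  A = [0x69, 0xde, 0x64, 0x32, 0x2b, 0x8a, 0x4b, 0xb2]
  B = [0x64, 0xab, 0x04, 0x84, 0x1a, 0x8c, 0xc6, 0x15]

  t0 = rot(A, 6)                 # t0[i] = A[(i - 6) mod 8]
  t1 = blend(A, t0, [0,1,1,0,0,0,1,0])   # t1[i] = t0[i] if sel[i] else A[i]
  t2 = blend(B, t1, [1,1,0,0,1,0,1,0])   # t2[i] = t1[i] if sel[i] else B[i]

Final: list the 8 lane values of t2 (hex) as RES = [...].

RES = [0x69, 0x32, 0x04, 0x84, 0x2b, 0x8c, 0x69, 0x15]

t0 = [0x64, 0x32, 0x2b, 0x8a, 0x4b, 0xb2, 0x69, 0xde]
t1 = [0x69, 0x32, 0x2b, 0x32, 0x2b, 0x8a, 0x69, 0xb2]
t2 = [0x69, 0x32, 0x04, 0x84, 0x2b, 0x8c, 0x69, 0x15]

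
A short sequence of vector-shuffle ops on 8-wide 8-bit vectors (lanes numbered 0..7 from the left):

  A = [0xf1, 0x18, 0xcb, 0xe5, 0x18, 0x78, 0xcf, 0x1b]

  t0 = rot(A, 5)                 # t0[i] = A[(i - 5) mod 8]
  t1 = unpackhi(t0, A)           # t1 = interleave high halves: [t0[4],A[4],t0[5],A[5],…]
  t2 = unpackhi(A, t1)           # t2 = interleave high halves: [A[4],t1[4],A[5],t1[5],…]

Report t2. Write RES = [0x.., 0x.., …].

  t0: e5 18 78 cf 1b f1 18 cb
  t1: 1b 18 f1 78 18 cf cb 1b
  t2: 18 18 78 cf cf cb 1b 1b

RES = [0x18, 0x18, 0x78, 0xcf, 0xcf, 0xcb, 0x1b, 0x1b]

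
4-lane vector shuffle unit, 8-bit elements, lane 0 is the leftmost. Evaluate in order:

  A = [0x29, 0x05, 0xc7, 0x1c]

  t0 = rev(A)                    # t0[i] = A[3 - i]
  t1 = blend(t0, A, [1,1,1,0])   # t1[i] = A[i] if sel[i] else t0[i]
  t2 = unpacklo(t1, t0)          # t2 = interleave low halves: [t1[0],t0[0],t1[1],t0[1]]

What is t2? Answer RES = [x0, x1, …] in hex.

RES = [0x29, 0x1c, 0x05, 0xc7]

  t0: 1c c7 05 29
  t1: 29 05 c7 29
  t2: 29 1c 05 c7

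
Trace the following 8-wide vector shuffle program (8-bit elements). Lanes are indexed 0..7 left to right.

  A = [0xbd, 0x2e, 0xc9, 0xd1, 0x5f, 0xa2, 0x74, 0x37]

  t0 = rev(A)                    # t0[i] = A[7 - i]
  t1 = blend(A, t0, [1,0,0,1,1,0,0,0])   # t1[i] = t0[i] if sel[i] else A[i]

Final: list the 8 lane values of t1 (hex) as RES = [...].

RES = [ 0x37  0x2e  0xc9  0x5f  0xd1  0xa2  0x74  0x37 ]

  t0: 37 74 a2 5f d1 c9 2e bd
  t1: 37 2e c9 5f d1 a2 74 37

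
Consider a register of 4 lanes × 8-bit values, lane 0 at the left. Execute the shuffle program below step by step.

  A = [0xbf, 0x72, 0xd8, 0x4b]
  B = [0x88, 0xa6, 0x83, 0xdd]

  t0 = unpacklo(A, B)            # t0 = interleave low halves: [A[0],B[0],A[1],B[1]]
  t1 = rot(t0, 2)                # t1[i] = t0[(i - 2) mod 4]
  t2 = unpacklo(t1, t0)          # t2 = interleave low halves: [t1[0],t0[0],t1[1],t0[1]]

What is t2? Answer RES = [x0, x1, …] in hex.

RES = [ 0x72  0xbf  0xa6  0x88 ]

→ t0 |bf|88|72|a6|
→ t1 |72|a6|bf|88|
→ t2 |72|bf|a6|88|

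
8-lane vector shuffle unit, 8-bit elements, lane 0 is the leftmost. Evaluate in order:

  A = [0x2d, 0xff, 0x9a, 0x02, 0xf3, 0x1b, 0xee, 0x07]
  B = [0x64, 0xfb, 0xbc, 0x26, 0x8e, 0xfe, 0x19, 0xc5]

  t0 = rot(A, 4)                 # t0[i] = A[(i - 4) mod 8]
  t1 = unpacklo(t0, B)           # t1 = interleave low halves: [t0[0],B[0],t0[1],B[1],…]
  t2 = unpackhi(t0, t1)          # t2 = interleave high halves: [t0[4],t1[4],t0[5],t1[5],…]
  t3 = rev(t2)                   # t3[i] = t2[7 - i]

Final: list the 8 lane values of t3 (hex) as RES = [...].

RES = [ 0x26  0x02  0x07  0x9a  0xbc  0xff  0xee  0x2d ]

→ t0 |f3|1b|ee|07|2d|ff|9a|02|
→ t1 |f3|64|1b|fb|ee|bc|07|26|
→ t2 |2d|ee|ff|bc|9a|07|02|26|
→ t3 |26|02|07|9a|bc|ff|ee|2d|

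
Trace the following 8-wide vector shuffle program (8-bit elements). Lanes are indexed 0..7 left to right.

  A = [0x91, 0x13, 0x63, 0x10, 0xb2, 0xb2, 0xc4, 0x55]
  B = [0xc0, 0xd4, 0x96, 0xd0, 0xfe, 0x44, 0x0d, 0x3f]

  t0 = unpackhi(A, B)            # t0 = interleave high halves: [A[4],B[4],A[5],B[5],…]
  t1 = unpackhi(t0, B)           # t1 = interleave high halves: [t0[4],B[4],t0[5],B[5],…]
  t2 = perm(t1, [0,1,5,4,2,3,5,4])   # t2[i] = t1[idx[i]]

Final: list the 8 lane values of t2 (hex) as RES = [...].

RES = [ 0xc4  0xfe  0x0d  0x55  0x0d  0x44  0x0d  0x55 ]

→ t0 |b2|fe|b2|44|c4|0d|55|3f|
→ t1 |c4|fe|0d|44|55|0d|3f|3f|
→ t2 |c4|fe|0d|55|0d|44|0d|55|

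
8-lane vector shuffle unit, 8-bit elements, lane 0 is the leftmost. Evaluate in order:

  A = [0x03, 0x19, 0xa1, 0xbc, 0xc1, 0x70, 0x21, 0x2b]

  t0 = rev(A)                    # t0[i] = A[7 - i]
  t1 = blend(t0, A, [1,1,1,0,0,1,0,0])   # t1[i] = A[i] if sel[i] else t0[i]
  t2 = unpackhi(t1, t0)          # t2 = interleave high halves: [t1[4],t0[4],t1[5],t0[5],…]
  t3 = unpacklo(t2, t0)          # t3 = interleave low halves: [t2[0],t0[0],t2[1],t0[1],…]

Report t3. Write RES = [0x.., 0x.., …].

RES = [0xbc, 0x2b, 0xbc, 0x21, 0x70, 0x70, 0xa1, 0xc1]

→ t0 |2b|21|70|c1|bc|a1|19|03|
→ t1 |03|19|a1|c1|bc|70|19|03|
→ t2 |bc|bc|70|a1|19|19|03|03|
→ t3 |bc|2b|bc|21|70|70|a1|c1|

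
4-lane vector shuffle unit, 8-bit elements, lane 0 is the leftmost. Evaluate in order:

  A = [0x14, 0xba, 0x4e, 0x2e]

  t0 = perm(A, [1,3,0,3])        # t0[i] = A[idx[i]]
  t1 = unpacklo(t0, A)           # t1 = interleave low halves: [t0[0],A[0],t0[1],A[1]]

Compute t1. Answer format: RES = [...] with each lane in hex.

RES = [ 0xba  0x14  0x2e  0xba ]

  t0: ba 2e 14 2e
  t1: ba 14 2e ba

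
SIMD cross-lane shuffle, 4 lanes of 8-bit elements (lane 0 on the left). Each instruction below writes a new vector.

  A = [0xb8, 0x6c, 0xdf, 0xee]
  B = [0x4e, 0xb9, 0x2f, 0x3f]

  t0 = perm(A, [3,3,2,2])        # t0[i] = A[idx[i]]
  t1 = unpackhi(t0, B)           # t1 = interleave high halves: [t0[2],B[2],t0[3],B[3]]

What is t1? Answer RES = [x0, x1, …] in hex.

RES = [ 0xdf  0x2f  0xdf  0x3f ]

→ t0 |ee|ee|df|df|
→ t1 |df|2f|df|3f|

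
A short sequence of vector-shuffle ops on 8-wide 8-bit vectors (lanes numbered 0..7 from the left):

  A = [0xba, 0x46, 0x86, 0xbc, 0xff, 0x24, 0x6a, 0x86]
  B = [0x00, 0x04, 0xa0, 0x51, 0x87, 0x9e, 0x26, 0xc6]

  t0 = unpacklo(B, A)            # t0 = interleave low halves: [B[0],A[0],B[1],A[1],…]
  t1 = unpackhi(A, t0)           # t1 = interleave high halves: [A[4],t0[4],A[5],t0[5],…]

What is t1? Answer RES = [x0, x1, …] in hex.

  t0: 00 ba 04 46 a0 86 51 bc
  t1: ff a0 24 86 6a 51 86 bc

RES = [ 0xff  0xa0  0x24  0x86  0x6a  0x51  0x86  0xbc ]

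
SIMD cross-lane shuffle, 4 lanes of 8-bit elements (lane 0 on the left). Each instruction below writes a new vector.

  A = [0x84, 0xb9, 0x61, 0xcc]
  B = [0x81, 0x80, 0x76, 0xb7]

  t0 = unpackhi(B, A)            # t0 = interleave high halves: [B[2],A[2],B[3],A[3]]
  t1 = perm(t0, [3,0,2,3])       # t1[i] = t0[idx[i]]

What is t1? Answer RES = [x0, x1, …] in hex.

  t0: 76 61 b7 cc
  t1: cc 76 b7 cc

RES = [ 0xcc  0x76  0xb7  0xcc ]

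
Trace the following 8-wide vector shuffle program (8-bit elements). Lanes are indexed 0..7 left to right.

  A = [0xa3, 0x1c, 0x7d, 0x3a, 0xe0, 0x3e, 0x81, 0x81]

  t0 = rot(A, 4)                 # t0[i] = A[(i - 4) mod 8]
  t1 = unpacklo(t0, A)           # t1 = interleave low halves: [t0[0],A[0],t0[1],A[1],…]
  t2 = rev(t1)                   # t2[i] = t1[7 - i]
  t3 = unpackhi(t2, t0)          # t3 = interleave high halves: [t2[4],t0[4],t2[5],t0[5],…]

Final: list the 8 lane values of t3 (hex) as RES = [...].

RES = [0x1c, 0xa3, 0x3e, 0x1c, 0xa3, 0x7d, 0xe0, 0x3a]

t0 = [0xe0, 0x3e, 0x81, 0x81, 0xa3, 0x1c, 0x7d, 0x3a]
t1 = [0xe0, 0xa3, 0x3e, 0x1c, 0x81, 0x7d, 0x81, 0x3a]
t2 = [0x3a, 0x81, 0x7d, 0x81, 0x1c, 0x3e, 0xa3, 0xe0]
t3 = [0x1c, 0xa3, 0x3e, 0x1c, 0xa3, 0x7d, 0xe0, 0x3a]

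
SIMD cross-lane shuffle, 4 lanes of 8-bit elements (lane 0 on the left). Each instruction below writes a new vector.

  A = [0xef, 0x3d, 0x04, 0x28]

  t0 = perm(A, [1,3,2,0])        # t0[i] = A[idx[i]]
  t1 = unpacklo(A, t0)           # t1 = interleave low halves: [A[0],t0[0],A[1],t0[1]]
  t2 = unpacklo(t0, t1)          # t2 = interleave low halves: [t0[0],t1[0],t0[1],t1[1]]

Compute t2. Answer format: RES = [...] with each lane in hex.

t0 = [0x3d, 0x28, 0x04, 0xef]
t1 = [0xef, 0x3d, 0x3d, 0x28]
t2 = [0x3d, 0xef, 0x28, 0x3d]

RES = [ 0x3d  0xef  0x28  0x3d ]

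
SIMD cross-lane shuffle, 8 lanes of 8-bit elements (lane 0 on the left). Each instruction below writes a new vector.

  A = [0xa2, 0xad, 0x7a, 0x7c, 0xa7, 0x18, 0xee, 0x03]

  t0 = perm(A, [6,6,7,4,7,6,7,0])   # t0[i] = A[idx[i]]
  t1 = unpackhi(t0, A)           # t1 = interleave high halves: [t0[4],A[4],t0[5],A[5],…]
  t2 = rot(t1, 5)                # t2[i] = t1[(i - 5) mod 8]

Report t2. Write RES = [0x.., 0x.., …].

RES = [ 0x18  0x03  0xee  0xa2  0x03  0x03  0xa7  0xee ]

  t0: ee ee 03 a7 03 ee 03 a2
  t1: 03 a7 ee 18 03 ee a2 03
  t2: 18 03 ee a2 03 03 a7 ee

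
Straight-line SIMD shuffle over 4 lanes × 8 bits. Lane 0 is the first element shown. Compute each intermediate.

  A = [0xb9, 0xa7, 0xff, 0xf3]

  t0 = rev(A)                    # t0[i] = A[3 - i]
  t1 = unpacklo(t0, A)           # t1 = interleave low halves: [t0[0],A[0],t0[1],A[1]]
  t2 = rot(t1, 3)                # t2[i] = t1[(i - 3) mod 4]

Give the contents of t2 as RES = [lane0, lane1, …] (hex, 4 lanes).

RES = [0xb9, 0xff, 0xa7, 0xf3]

  t0: f3 ff a7 b9
  t1: f3 b9 ff a7
  t2: b9 ff a7 f3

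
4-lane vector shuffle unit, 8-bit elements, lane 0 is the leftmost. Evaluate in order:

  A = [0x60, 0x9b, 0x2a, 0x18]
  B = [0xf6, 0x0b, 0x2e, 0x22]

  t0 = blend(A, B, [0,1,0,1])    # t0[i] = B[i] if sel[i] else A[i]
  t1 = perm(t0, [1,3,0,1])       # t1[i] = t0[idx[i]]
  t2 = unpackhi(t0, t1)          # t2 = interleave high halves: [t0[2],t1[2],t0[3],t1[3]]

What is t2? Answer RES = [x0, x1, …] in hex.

→ t0 |60|0b|2a|22|
→ t1 |0b|22|60|0b|
→ t2 |2a|60|22|0b|

RES = [0x2a, 0x60, 0x22, 0x0b]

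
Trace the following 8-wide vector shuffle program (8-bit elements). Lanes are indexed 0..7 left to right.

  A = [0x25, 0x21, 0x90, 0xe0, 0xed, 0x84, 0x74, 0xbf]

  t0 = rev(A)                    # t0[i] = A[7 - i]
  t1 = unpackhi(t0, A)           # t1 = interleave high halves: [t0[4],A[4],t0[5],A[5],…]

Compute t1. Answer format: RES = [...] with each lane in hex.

→ t0 |bf|74|84|ed|e0|90|21|25|
→ t1 |e0|ed|90|84|21|74|25|bf|

RES = [ 0xe0  0xed  0x90  0x84  0x21  0x74  0x25  0xbf ]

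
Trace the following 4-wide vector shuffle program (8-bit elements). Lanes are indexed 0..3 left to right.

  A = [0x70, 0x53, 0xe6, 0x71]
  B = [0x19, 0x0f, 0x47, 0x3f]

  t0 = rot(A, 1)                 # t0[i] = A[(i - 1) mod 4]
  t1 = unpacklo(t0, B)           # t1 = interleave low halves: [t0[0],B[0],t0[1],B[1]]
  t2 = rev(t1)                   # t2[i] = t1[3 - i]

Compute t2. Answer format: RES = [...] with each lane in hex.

RES = [0x0f, 0x70, 0x19, 0x71]

t0 = [0x71, 0x70, 0x53, 0xe6]
t1 = [0x71, 0x19, 0x70, 0x0f]
t2 = [0x0f, 0x70, 0x19, 0x71]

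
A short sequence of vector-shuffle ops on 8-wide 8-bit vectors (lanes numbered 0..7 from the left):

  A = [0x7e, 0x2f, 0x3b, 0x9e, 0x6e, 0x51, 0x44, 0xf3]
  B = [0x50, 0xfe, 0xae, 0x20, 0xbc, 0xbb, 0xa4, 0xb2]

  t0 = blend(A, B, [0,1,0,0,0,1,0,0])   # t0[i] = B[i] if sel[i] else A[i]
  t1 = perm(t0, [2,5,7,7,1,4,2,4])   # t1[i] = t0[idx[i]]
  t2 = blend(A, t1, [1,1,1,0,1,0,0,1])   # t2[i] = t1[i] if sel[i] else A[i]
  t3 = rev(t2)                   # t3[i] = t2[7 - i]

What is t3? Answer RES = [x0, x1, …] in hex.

  t0: 7e fe 3b 9e 6e bb 44 f3
  t1: 3b bb f3 f3 fe 6e 3b 6e
  t2: 3b bb f3 9e fe 51 44 6e
  t3: 6e 44 51 fe 9e f3 bb 3b

RES = [ 0x6e  0x44  0x51  0xfe  0x9e  0xf3  0xbb  0x3b ]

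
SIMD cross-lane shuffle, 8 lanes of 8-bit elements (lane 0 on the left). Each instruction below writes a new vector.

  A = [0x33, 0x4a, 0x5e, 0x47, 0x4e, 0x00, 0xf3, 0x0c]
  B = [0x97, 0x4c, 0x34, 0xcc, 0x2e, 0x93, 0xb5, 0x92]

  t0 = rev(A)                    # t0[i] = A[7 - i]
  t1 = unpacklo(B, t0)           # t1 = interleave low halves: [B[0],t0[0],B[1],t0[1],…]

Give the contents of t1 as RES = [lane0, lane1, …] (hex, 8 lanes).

  t0: 0c f3 00 4e 47 5e 4a 33
  t1: 97 0c 4c f3 34 00 cc 4e

RES = [0x97, 0x0c, 0x4c, 0xf3, 0x34, 0x00, 0xcc, 0x4e]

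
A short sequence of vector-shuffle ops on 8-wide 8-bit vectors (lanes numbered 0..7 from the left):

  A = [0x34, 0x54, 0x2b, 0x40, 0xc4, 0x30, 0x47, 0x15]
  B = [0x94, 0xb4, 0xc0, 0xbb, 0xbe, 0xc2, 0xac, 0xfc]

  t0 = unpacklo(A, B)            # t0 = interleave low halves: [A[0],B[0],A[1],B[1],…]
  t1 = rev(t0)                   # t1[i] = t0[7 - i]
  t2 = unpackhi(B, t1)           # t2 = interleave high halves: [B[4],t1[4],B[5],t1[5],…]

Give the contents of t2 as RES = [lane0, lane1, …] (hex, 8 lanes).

RES = [0xbe, 0xb4, 0xc2, 0x54, 0xac, 0x94, 0xfc, 0x34]

→ t0 |34|94|54|b4|2b|c0|40|bb|
→ t1 |bb|40|c0|2b|b4|54|94|34|
→ t2 |be|b4|c2|54|ac|94|fc|34|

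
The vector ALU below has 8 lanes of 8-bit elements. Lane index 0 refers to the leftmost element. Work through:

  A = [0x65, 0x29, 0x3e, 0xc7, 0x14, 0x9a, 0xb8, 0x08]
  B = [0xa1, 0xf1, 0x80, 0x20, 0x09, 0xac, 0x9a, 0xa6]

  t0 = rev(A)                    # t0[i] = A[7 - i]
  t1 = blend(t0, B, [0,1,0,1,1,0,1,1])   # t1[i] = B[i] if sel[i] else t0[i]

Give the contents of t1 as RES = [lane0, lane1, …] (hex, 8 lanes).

  t0: 08 b8 9a 14 c7 3e 29 65
  t1: 08 f1 9a 20 09 3e 9a a6

RES = [ 0x08  0xf1  0x9a  0x20  0x09  0x3e  0x9a  0xa6 ]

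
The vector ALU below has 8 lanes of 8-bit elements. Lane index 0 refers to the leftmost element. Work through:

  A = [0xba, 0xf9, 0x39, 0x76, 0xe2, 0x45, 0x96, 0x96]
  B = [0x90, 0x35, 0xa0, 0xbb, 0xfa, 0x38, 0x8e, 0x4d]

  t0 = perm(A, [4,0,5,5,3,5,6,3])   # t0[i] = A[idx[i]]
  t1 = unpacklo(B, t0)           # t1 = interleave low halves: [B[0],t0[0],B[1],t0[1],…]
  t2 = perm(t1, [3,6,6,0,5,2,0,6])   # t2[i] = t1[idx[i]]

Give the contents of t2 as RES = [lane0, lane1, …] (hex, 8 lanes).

RES = [ 0xba  0xbb  0xbb  0x90  0x45  0x35  0x90  0xbb ]

→ t0 |e2|ba|45|45|76|45|96|76|
→ t1 |90|e2|35|ba|a0|45|bb|45|
→ t2 |ba|bb|bb|90|45|35|90|bb|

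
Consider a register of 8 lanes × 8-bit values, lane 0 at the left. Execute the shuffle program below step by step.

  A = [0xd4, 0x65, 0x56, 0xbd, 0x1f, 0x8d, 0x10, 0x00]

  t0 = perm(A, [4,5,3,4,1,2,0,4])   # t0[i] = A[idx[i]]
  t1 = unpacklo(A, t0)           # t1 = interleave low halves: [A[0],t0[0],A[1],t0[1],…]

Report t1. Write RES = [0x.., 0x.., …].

RES = [ 0xd4  0x1f  0x65  0x8d  0x56  0xbd  0xbd  0x1f ]

t0 = [0x1f, 0x8d, 0xbd, 0x1f, 0x65, 0x56, 0xd4, 0x1f]
t1 = [0xd4, 0x1f, 0x65, 0x8d, 0x56, 0xbd, 0xbd, 0x1f]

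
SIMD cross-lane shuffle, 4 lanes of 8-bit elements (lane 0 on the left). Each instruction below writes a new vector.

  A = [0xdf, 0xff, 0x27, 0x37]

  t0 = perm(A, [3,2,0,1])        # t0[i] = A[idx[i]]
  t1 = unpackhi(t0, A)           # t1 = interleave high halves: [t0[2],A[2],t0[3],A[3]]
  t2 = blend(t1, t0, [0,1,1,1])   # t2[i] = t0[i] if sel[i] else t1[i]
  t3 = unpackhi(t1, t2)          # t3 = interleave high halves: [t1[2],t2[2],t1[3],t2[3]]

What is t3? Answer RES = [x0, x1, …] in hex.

t0 = [0x37, 0x27, 0xdf, 0xff]
t1 = [0xdf, 0x27, 0xff, 0x37]
t2 = [0xdf, 0x27, 0xdf, 0xff]
t3 = [0xff, 0xdf, 0x37, 0xff]

RES = [ 0xff  0xdf  0x37  0xff ]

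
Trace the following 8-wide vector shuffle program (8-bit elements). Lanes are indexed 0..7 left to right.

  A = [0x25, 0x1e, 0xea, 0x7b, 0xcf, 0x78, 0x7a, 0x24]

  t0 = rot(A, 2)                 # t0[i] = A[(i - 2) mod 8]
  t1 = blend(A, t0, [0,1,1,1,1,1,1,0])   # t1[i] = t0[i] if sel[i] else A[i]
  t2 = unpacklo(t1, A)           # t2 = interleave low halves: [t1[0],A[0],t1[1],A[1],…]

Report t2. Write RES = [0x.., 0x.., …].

RES = [0x25, 0x25, 0x24, 0x1e, 0x25, 0xea, 0x1e, 0x7b]

  t0: 7a 24 25 1e ea 7b cf 78
  t1: 25 24 25 1e ea 7b cf 24
  t2: 25 25 24 1e 25 ea 1e 7b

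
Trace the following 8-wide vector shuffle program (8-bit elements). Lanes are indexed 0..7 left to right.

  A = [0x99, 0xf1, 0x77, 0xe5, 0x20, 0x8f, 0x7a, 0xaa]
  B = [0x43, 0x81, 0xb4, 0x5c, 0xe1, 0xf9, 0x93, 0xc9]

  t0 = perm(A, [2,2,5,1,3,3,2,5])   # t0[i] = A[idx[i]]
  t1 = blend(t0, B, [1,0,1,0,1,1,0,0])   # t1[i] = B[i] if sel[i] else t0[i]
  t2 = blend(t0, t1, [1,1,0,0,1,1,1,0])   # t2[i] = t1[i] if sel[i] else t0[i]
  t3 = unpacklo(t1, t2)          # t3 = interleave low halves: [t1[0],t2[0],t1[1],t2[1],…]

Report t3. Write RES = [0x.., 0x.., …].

RES = [0x43, 0x43, 0x77, 0x77, 0xb4, 0x8f, 0xf1, 0xf1]

→ t0 |77|77|8f|f1|e5|e5|77|8f|
→ t1 |43|77|b4|f1|e1|f9|77|8f|
→ t2 |43|77|8f|f1|e1|f9|77|8f|
→ t3 |43|43|77|77|b4|8f|f1|f1|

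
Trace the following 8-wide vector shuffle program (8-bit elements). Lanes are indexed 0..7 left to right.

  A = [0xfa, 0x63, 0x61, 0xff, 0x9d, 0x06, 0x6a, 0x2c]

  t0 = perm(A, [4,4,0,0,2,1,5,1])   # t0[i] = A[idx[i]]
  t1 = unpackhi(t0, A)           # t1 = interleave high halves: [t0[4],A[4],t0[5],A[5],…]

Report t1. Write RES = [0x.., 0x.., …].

t0 = [0x9d, 0x9d, 0xfa, 0xfa, 0x61, 0x63, 0x06, 0x63]
t1 = [0x61, 0x9d, 0x63, 0x06, 0x06, 0x6a, 0x63, 0x2c]

RES = [ 0x61  0x9d  0x63  0x06  0x06  0x6a  0x63  0x2c ]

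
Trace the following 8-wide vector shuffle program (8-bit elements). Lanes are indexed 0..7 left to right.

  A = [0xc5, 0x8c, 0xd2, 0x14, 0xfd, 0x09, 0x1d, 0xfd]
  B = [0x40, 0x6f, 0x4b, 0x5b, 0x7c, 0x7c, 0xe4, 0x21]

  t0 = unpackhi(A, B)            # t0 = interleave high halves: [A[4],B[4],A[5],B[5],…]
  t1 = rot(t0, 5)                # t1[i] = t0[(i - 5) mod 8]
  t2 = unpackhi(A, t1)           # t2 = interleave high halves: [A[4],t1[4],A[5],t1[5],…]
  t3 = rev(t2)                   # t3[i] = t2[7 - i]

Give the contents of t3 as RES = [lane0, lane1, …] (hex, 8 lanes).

RES = [ 0x09  0xfd  0x7c  0x1d  0xfd  0x09  0x21  0xfd ]

t0 = [0xfd, 0x7c, 0x09, 0x7c, 0x1d, 0xe4, 0xfd, 0x21]
t1 = [0x7c, 0x1d, 0xe4, 0xfd, 0x21, 0xfd, 0x7c, 0x09]
t2 = [0xfd, 0x21, 0x09, 0xfd, 0x1d, 0x7c, 0xfd, 0x09]
t3 = [0x09, 0xfd, 0x7c, 0x1d, 0xfd, 0x09, 0x21, 0xfd]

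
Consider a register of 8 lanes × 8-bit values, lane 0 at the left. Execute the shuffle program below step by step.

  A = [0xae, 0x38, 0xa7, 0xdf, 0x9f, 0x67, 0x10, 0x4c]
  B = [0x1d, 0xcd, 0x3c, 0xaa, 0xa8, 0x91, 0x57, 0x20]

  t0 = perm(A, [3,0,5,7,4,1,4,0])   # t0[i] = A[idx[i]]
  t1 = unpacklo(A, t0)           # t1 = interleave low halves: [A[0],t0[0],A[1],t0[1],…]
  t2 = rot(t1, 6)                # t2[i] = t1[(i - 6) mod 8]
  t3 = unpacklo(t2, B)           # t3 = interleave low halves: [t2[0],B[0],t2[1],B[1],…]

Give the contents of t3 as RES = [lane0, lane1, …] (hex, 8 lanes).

RES = [0x38, 0x1d, 0xae, 0xcd, 0xa7, 0x3c, 0x67, 0xaa]

→ t0 |df|ae|67|4c|9f|38|9f|ae|
→ t1 |ae|df|38|ae|a7|67|df|4c|
→ t2 |38|ae|a7|67|df|4c|ae|df|
→ t3 |38|1d|ae|cd|a7|3c|67|aa|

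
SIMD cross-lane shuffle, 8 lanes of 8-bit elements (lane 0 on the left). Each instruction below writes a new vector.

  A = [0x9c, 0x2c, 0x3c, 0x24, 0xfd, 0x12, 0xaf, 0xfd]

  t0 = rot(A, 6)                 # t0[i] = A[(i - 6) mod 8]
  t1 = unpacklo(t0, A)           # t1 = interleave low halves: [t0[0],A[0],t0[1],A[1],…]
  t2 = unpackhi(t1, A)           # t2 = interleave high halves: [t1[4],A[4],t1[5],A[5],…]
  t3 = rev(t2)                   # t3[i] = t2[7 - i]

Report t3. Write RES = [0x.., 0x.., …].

RES = [ 0xfd  0x24  0xaf  0x12  0x12  0x3c  0xfd  0xfd ]

→ t0 |3c|24|fd|12|af|fd|9c|2c|
→ t1 |3c|9c|24|2c|fd|3c|12|24|
→ t2 |fd|fd|3c|12|12|af|24|fd|
→ t3 |fd|24|af|12|12|3c|fd|fd|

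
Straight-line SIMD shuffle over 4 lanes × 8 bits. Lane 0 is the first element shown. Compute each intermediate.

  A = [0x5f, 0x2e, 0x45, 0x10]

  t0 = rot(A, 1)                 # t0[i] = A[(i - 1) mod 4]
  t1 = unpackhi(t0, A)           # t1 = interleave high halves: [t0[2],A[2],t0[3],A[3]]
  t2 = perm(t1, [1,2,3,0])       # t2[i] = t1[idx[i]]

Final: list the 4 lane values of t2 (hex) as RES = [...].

RES = [ 0x45  0x45  0x10  0x2e ]

→ t0 |10|5f|2e|45|
→ t1 |2e|45|45|10|
→ t2 |45|45|10|2e|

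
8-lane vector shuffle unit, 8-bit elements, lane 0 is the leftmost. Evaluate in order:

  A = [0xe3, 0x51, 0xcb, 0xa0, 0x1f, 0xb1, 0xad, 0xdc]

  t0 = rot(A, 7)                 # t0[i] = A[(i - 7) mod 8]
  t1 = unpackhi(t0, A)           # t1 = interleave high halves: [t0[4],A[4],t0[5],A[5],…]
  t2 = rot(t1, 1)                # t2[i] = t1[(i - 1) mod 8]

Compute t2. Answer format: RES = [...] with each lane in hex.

RES = [ 0xdc  0xb1  0x1f  0xad  0xb1  0xdc  0xad  0xe3 ]

t0 = [0x51, 0xcb, 0xa0, 0x1f, 0xb1, 0xad, 0xdc, 0xe3]
t1 = [0xb1, 0x1f, 0xad, 0xb1, 0xdc, 0xad, 0xe3, 0xdc]
t2 = [0xdc, 0xb1, 0x1f, 0xad, 0xb1, 0xdc, 0xad, 0xe3]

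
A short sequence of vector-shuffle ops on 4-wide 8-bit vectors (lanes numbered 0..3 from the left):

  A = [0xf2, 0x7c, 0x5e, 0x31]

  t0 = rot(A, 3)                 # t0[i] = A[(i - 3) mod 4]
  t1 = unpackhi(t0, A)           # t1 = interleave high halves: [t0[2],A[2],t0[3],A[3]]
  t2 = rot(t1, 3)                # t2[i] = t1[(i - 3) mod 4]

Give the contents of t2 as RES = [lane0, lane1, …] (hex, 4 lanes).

→ t0 |7c|5e|31|f2|
→ t1 |31|5e|f2|31|
→ t2 |5e|f2|31|31|

RES = [ 0x5e  0xf2  0x31  0x31 ]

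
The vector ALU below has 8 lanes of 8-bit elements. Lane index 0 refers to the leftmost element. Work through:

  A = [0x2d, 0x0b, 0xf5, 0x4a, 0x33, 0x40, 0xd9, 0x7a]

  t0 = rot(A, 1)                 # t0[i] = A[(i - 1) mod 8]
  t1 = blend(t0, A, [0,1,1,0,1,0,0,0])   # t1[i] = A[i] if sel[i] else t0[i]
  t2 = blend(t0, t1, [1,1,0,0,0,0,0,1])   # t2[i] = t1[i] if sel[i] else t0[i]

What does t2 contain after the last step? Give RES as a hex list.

  t0: 7a 2d 0b f5 4a 33 40 d9
  t1: 7a 0b f5 f5 33 33 40 d9
  t2: 7a 0b 0b f5 4a 33 40 d9

RES = [0x7a, 0x0b, 0x0b, 0xf5, 0x4a, 0x33, 0x40, 0xd9]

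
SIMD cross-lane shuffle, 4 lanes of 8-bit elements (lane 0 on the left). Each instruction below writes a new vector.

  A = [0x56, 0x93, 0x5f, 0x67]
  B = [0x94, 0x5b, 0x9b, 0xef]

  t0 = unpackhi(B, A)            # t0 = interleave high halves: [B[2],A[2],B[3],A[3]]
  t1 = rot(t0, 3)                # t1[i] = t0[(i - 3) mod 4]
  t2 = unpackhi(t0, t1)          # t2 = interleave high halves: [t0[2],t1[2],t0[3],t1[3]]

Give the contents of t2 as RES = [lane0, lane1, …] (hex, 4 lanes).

RES = [ 0xef  0x67  0x67  0x9b ]

→ t0 |9b|5f|ef|67|
→ t1 |5f|ef|67|9b|
→ t2 |ef|67|67|9b|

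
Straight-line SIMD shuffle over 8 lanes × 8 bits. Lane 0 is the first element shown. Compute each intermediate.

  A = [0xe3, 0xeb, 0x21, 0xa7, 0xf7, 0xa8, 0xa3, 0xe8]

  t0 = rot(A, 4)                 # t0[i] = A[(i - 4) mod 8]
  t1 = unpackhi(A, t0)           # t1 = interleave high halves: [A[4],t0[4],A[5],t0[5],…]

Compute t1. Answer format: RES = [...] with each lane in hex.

  t0: f7 a8 a3 e8 e3 eb 21 a7
  t1: f7 e3 a8 eb a3 21 e8 a7

RES = [0xf7, 0xe3, 0xa8, 0xeb, 0xa3, 0x21, 0xe8, 0xa7]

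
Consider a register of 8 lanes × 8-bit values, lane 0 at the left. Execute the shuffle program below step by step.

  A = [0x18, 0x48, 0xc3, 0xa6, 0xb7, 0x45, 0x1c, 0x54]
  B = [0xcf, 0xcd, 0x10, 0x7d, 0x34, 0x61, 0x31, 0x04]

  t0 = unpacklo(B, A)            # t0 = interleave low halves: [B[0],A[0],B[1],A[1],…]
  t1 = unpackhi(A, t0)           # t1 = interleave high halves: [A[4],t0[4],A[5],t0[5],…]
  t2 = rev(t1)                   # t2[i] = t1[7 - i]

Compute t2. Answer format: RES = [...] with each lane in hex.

→ t0 |cf|18|cd|48|10|c3|7d|a6|
→ t1 |b7|10|45|c3|1c|7d|54|a6|
→ t2 |a6|54|7d|1c|c3|45|10|b7|

RES = [ 0xa6  0x54  0x7d  0x1c  0xc3  0x45  0x10  0xb7 ]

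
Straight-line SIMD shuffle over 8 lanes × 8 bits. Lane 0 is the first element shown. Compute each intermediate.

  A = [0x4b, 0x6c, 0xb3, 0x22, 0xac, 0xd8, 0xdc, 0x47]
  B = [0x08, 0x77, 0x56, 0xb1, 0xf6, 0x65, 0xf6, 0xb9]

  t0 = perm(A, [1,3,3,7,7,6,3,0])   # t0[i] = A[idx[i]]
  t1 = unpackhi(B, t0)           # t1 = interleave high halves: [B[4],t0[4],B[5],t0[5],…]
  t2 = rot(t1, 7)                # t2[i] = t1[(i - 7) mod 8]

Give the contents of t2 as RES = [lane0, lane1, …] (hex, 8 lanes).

  t0: 6c 22 22 47 47 dc 22 4b
  t1: f6 47 65 dc f6 22 b9 4b
  t2: 47 65 dc f6 22 b9 4b f6

RES = [0x47, 0x65, 0xdc, 0xf6, 0x22, 0xb9, 0x4b, 0xf6]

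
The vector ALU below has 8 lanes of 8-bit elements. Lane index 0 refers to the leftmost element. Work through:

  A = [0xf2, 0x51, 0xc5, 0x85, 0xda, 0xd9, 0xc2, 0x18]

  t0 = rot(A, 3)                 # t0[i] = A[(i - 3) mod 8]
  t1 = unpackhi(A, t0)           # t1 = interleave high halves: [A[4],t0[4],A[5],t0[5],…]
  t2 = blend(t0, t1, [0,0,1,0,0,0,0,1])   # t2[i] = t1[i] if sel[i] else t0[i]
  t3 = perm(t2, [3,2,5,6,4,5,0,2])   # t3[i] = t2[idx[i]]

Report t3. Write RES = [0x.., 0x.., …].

t0 = [0xd9, 0xc2, 0x18, 0xf2, 0x51, 0xc5, 0x85, 0xda]
t1 = [0xda, 0x51, 0xd9, 0xc5, 0xc2, 0x85, 0x18, 0xda]
t2 = [0xd9, 0xc2, 0xd9, 0xf2, 0x51, 0xc5, 0x85, 0xda]
t3 = [0xf2, 0xd9, 0xc5, 0x85, 0x51, 0xc5, 0xd9, 0xd9]

RES = [ 0xf2  0xd9  0xc5  0x85  0x51  0xc5  0xd9  0xd9 ]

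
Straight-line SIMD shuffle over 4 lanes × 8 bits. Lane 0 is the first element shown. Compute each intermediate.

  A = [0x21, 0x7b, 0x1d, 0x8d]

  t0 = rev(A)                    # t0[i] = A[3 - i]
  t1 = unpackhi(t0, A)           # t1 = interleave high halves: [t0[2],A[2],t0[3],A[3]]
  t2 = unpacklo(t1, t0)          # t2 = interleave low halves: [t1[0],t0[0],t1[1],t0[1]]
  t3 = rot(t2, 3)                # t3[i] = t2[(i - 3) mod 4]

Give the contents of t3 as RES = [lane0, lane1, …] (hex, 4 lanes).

RES = [ 0x8d  0x1d  0x1d  0x7b ]

→ t0 |8d|1d|7b|21|
→ t1 |7b|1d|21|8d|
→ t2 |7b|8d|1d|1d|
→ t3 |8d|1d|1d|7b|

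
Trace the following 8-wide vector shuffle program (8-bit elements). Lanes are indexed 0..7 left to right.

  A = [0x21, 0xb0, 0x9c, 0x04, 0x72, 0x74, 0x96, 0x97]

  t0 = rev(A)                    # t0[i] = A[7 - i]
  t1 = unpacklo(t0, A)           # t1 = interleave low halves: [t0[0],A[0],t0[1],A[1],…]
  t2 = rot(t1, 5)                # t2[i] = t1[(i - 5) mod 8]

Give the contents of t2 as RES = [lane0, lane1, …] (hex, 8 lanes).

RES = [0xb0, 0x74, 0x9c, 0x72, 0x04, 0x97, 0x21, 0x96]

t0 = [0x97, 0x96, 0x74, 0x72, 0x04, 0x9c, 0xb0, 0x21]
t1 = [0x97, 0x21, 0x96, 0xb0, 0x74, 0x9c, 0x72, 0x04]
t2 = [0xb0, 0x74, 0x9c, 0x72, 0x04, 0x97, 0x21, 0x96]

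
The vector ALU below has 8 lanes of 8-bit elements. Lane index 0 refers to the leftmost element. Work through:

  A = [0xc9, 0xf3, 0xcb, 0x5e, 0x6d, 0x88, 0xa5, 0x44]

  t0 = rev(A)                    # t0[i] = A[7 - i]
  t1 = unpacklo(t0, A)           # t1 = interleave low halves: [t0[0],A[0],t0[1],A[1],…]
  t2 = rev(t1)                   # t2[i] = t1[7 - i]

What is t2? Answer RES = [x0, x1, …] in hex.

→ t0 |44|a5|88|6d|5e|cb|f3|c9|
→ t1 |44|c9|a5|f3|88|cb|6d|5e|
→ t2 |5e|6d|cb|88|f3|a5|c9|44|

RES = [ 0x5e  0x6d  0xcb  0x88  0xf3  0xa5  0xc9  0x44 ]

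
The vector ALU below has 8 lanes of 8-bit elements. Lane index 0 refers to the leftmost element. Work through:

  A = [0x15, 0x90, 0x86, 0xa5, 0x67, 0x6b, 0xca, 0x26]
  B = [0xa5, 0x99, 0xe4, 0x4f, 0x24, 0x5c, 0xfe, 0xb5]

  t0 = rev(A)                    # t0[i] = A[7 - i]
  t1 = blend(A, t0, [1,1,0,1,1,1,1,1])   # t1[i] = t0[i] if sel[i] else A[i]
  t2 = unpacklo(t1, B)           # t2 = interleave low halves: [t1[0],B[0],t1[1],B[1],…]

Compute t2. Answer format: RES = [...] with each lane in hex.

→ t0 |26|ca|6b|67|a5|86|90|15|
→ t1 |26|ca|86|67|a5|86|90|15|
→ t2 |26|a5|ca|99|86|e4|67|4f|

RES = [ 0x26  0xa5  0xca  0x99  0x86  0xe4  0x67  0x4f ]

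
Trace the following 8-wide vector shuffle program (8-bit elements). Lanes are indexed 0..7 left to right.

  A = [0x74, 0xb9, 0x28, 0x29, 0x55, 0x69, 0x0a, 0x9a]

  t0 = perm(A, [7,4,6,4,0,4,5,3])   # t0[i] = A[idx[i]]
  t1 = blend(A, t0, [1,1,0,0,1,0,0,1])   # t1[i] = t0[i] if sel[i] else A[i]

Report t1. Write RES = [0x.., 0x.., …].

  t0: 9a 55 0a 55 74 55 69 29
  t1: 9a 55 28 29 74 69 0a 29

RES = [0x9a, 0x55, 0x28, 0x29, 0x74, 0x69, 0x0a, 0x29]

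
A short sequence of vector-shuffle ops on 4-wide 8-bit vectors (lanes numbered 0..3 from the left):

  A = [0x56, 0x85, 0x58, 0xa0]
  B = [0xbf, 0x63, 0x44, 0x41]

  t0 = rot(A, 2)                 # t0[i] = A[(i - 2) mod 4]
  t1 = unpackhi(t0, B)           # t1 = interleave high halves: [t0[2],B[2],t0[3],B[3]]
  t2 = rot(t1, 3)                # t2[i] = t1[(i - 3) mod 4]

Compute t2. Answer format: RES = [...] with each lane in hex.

t0 = [0x58, 0xa0, 0x56, 0x85]
t1 = [0x56, 0x44, 0x85, 0x41]
t2 = [0x44, 0x85, 0x41, 0x56]

RES = [ 0x44  0x85  0x41  0x56 ]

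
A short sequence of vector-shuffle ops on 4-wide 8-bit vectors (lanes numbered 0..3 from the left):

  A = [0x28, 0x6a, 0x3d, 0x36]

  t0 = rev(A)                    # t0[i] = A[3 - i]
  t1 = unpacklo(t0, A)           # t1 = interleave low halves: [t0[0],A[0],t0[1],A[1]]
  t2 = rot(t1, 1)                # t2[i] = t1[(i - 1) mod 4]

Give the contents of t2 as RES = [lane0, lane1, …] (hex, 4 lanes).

→ t0 |36|3d|6a|28|
→ t1 |36|28|3d|6a|
→ t2 |6a|36|28|3d|

RES = [0x6a, 0x36, 0x28, 0x3d]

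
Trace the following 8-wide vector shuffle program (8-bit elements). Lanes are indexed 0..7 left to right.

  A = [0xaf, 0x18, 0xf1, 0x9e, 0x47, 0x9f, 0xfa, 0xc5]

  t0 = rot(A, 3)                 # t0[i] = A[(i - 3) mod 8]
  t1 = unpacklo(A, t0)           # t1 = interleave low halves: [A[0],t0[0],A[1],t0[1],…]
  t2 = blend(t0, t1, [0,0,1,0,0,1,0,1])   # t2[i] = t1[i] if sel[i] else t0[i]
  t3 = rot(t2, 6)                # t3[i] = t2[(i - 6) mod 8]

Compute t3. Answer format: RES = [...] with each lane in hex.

  t0: 9f fa c5 af 18 f1 9e 47
  t1: af 9f 18 fa f1 c5 9e af
  t2: 9f fa 18 af 18 c5 9e af
  t3: 18 af 18 c5 9e af 9f fa

RES = [0x18, 0xaf, 0x18, 0xc5, 0x9e, 0xaf, 0x9f, 0xfa]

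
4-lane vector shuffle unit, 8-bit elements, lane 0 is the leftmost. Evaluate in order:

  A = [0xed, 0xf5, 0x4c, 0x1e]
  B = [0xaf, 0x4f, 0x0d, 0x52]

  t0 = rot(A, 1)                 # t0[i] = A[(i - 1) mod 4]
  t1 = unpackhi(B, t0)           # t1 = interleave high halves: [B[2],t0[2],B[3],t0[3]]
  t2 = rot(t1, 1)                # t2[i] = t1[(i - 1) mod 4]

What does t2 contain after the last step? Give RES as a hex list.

RES = [0x4c, 0x0d, 0xf5, 0x52]

→ t0 |1e|ed|f5|4c|
→ t1 |0d|f5|52|4c|
→ t2 |4c|0d|f5|52|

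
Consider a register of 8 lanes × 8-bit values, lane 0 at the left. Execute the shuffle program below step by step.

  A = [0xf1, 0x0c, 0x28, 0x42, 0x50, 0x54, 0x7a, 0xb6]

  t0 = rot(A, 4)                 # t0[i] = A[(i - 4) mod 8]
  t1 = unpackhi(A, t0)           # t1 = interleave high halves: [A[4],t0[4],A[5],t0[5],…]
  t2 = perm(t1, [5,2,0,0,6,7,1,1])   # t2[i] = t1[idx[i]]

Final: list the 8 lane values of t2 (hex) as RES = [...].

t0 = [0x50, 0x54, 0x7a, 0xb6, 0xf1, 0x0c, 0x28, 0x42]
t1 = [0x50, 0xf1, 0x54, 0x0c, 0x7a, 0x28, 0xb6, 0x42]
t2 = [0x28, 0x54, 0x50, 0x50, 0xb6, 0x42, 0xf1, 0xf1]

RES = [0x28, 0x54, 0x50, 0x50, 0xb6, 0x42, 0xf1, 0xf1]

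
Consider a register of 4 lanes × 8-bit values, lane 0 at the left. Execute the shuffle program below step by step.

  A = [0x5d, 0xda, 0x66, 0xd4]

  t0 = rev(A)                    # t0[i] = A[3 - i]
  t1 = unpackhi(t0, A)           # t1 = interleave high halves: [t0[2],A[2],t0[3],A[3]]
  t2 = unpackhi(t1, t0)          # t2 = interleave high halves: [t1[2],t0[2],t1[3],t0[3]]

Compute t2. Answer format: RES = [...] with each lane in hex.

→ t0 |d4|66|da|5d|
→ t1 |da|66|5d|d4|
→ t2 |5d|da|d4|5d|

RES = [ 0x5d  0xda  0xd4  0x5d ]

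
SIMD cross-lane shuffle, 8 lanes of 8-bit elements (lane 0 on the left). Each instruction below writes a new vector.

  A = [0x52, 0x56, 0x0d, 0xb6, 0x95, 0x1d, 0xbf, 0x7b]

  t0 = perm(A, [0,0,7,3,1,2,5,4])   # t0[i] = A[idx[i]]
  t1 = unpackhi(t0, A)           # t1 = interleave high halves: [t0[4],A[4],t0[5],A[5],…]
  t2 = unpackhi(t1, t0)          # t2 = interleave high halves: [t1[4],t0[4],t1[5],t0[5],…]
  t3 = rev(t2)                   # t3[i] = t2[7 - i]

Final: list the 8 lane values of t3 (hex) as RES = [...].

RES = [0x95, 0x7b, 0x1d, 0x95, 0x0d, 0xbf, 0x56, 0x1d]

  t0: 52 52 7b b6 56 0d 1d 95
  t1: 56 95 0d 1d 1d bf 95 7b
  t2: 1d 56 bf 0d 95 1d 7b 95
  t3: 95 7b 1d 95 0d bf 56 1d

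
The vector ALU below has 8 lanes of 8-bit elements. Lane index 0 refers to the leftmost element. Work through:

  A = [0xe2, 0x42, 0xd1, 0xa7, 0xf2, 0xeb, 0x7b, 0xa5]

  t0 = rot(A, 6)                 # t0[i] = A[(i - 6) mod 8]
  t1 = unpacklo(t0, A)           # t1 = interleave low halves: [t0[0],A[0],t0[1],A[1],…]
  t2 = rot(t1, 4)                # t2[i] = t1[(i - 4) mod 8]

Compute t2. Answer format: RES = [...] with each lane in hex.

RES = [0xf2, 0xd1, 0xeb, 0xa7, 0xd1, 0xe2, 0xa7, 0x42]

→ t0 |d1|a7|f2|eb|7b|a5|e2|42|
→ t1 |d1|e2|a7|42|f2|d1|eb|a7|
→ t2 |f2|d1|eb|a7|d1|e2|a7|42|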